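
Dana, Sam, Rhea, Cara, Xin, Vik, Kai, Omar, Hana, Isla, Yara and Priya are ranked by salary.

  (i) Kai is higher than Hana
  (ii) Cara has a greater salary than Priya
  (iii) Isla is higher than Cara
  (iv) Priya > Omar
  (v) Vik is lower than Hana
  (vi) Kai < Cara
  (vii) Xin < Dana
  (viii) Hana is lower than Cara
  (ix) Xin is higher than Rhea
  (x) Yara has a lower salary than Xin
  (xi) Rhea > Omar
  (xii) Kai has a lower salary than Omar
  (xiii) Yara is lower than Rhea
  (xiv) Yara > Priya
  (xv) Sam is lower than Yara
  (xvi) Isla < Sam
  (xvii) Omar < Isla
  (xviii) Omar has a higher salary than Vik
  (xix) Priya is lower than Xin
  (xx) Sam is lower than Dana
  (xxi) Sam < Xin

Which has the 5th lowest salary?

Piecing the relations together gives one ordering: Vik < Hana < Kai < Omar < Priya < Cara < Isla < Sam < Yara < Rhea < Xin < Dana.
Counting 5 from the smallest end gives Priya.

Priya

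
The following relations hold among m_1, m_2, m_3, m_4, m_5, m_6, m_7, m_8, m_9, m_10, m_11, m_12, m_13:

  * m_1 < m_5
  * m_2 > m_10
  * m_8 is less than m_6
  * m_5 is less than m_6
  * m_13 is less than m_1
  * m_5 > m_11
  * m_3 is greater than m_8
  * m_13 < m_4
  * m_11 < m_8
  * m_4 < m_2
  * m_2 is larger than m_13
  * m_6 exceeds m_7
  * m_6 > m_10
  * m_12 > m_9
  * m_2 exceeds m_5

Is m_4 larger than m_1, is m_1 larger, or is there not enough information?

undetermined

Following every chain through m_4: above m_4 we get m_2; below m_4 we get m_13.
m_1 is not reached, and no chain runs the other way from m_1 to m_4.
So the given relations leave the order of m_4 and m_1 undetermined.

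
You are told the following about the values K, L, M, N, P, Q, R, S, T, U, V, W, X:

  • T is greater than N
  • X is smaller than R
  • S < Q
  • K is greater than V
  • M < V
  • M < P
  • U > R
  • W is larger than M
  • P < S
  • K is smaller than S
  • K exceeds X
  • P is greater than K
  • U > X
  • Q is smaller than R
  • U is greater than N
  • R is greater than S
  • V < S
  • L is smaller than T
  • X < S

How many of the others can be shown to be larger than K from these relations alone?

5

From K the given relations immediately reach P, S.
From those, Q, R — 4 in total.
From those, U — 5 in total.
Nothing else is reachable above K; 5 in all.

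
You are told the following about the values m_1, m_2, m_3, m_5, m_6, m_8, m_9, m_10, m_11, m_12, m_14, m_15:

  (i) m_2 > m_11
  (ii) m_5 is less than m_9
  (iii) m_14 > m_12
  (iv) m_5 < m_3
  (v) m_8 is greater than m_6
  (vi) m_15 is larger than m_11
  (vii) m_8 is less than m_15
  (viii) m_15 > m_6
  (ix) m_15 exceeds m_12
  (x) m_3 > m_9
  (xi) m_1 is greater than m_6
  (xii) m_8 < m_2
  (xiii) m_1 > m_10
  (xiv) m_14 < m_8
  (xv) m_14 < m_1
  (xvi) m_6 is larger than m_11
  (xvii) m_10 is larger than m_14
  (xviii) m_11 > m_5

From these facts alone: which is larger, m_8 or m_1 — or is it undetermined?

undetermined

Following every chain through m_8: above m_8 we get m_2, m_15; below m_8 we get m_12, m_5, m_14, m_11, m_6.
m_1 is not reached, and no chain runs the other way from m_1 to m_8.
So the given relations leave the order of m_8 and m_1 undetermined.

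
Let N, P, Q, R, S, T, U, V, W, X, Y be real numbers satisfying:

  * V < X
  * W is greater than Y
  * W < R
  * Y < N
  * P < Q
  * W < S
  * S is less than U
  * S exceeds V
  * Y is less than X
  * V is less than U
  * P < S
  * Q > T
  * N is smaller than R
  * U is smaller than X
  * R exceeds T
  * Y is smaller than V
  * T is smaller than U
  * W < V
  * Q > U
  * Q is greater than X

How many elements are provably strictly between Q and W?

4

The relations place W below Q. An element lies strictly between them when it is forced above W and also forced below Q.
Above W: {R, V, S, U, X}. Below Q: {Y, P, T, V, S, U, X}.
Intersection: {V, S, U, X} — 4.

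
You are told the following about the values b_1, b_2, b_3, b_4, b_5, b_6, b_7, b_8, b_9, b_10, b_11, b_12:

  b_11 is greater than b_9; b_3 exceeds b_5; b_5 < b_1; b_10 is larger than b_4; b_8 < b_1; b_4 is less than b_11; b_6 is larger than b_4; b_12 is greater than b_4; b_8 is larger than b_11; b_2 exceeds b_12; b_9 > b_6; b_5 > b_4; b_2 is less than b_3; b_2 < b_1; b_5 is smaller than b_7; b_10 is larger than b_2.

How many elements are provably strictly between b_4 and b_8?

The relations place b_4 below b_8. An element lies strictly between them when it is forced above b_4 and also forced below b_8.
Above b_4: {b_5, b_6, b_9, b_12, b_2, b_11, b_10, b_3, b_7, b_1}. Below b_8: {b_6, b_9, b_11}.
Intersection: {b_6, b_9, b_11} — 3.

3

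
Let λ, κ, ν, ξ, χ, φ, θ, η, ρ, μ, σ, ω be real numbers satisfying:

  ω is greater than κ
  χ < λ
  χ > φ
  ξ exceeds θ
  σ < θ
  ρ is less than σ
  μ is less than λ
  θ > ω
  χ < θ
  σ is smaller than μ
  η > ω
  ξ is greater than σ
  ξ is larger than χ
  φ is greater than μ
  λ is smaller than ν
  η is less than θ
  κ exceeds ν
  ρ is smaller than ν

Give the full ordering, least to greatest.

Nothing is placed below ρ, so it is least; from there ρ < σ; σ < μ; μ < φ; φ < χ; χ < λ; λ < ν; ν < κ; κ < ω; ω < η; η < θ; θ < ξ, each given directly.

ρ < σ < μ < φ < χ < λ < ν < κ < ω < η < θ < ξ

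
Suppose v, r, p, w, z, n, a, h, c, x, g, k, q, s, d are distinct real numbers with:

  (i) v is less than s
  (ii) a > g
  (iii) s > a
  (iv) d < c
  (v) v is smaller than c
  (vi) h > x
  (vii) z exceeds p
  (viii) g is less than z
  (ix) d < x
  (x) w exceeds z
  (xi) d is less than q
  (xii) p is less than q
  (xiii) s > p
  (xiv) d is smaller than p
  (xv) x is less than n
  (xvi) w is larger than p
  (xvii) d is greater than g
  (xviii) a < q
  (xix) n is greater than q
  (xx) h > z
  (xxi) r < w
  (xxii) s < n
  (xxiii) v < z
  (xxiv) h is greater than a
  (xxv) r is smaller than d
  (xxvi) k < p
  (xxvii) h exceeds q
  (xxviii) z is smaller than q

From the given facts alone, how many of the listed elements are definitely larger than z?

4

From z the given relations immediately reach w, q, h.
From those, n — 4 in total.
Nothing else is reachable above z; 4 in all.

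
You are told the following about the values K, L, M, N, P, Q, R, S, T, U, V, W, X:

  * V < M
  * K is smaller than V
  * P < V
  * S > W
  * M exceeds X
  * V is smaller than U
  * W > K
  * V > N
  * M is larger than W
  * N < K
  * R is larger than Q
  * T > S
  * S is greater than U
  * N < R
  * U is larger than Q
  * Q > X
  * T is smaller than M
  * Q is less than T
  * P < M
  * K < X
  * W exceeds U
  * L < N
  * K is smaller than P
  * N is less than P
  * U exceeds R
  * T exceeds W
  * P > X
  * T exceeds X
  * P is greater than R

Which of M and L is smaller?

L

Link the given pairs in sequence: L < N; N < K; K < X; X < Q; Q < R; R < P; P < V; V < U; U < W; W < S; S < T; T < M.
Together: L < N < K < X < Q < R < P < V < U < W < S < T < M.
So L < M; L is the smaller of the two.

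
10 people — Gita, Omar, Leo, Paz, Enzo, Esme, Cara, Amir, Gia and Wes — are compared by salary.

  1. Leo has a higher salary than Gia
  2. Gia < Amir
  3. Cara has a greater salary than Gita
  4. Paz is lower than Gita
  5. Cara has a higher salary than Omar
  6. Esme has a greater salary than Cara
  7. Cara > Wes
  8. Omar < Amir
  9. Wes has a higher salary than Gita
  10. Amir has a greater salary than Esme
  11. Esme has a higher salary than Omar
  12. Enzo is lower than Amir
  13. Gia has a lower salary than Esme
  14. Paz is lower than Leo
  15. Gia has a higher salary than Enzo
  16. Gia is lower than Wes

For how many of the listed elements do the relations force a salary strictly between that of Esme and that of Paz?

Chaining upward from Paz reaches: Gita, Wes, Cara, Leo, Amir.
Chaining downward from Esme reaches: Gita, Omar, Enzo, Gia, Wes, Cara.
Strictly between Paz and Esme are those in both lists: Gita, Wes, Cara — 3 elements.

3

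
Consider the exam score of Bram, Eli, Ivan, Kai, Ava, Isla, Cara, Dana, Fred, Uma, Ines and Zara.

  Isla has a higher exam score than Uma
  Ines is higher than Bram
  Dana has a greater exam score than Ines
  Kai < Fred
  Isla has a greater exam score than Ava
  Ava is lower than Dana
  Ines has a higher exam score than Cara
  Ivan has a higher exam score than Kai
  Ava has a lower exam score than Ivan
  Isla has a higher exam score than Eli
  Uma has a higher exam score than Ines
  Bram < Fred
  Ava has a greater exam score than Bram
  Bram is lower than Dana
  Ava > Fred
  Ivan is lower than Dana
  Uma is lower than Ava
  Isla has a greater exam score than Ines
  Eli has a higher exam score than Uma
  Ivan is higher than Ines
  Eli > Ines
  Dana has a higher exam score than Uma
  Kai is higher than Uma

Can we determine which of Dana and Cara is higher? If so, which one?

Cara < Ines and Ines < Uma give Cara < Uma.
With Uma < Kai: Cara < Ines < Uma < Kai.
Then Kai < Fred extends the chain to Fred.
With Fred < Ava: Cara < Ines < Uma < Kai < Fred < Ava.
With Ava < Ivan: Cara < Ines < Uma < Kai < Fred < Ava < Ivan.
Then Ivan < Dana extends the chain to Dana.
So Dana is higher.

Dana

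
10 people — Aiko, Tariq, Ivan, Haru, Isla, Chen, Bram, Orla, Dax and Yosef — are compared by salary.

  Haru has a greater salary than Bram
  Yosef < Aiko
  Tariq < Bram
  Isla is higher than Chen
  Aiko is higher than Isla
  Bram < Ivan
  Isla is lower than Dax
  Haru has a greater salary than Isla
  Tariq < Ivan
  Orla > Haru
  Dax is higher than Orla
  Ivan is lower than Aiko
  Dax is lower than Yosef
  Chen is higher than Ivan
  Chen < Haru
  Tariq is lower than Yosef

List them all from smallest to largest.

Tariq < Bram < Ivan < Chen < Isla < Haru < Orla < Dax < Yosef < Aiko

Each adjacent pair is fixed by a given relation: Tariq < Bram; Bram < Ivan; Ivan < Chen; Chen < Isla; Isla < Haru; Haru < Orla; Orla < Dax; Dax < Yosef; Yosef < Aiko. Chaining them end to end gives the full order.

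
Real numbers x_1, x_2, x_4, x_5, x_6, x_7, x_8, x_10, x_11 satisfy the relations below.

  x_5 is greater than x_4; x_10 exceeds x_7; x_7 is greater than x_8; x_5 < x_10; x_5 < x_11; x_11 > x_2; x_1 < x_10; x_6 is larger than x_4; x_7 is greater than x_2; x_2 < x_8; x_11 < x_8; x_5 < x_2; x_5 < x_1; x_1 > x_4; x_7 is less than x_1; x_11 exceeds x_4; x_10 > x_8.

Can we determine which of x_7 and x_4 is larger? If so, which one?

x_4 < x_5 and x_5 < x_2 give x_4 < x_2.
With x_2 < x_11: x_4 < x_5 < x_2 < x_11.
Then x_11 < x_8 extends the chain to x_8.
Then x_8 < x_7 extends the chain to x_7.
So x_7 is larger.

x_7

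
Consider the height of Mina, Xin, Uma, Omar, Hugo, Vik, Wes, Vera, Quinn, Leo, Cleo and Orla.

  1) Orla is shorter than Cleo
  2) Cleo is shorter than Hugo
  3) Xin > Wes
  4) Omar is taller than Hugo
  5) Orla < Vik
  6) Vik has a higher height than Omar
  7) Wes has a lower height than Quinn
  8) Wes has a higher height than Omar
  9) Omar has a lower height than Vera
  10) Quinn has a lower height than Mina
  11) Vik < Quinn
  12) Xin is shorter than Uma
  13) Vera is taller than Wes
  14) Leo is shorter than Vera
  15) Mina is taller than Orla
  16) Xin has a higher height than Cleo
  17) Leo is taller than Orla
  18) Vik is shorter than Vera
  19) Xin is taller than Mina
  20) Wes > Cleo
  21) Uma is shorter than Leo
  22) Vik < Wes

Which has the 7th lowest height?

Quinn

Piecing the relations together gives one ordering: Orla < Cleo < Hugo < Omar < Vik < Wes < Quinn < Mina < Xin < Uma < Leo < Vera.
The 7th smallest is Quinn.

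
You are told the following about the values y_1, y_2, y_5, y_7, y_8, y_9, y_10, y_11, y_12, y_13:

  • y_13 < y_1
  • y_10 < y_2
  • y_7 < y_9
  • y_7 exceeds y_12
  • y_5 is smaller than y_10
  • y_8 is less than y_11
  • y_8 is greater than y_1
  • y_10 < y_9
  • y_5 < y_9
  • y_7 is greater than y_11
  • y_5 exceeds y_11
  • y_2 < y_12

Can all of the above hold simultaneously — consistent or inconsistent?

The single ordering y_13 < y_1 < y_8 < y_11 < y_5 < y_10 < y_2 < y_12 < y_7 < y_9 satisfies every listed relation, so no contradiction arises.

consistent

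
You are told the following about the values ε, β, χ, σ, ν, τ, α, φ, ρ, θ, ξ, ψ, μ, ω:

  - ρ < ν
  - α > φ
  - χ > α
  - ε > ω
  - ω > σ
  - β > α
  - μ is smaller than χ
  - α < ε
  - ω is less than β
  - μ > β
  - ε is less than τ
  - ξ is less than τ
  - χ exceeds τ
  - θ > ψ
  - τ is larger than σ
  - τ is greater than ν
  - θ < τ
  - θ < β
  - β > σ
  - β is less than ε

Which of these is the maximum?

χ

ψ is not greatest since ψ < θ; φ is not greatest since φ < α; ρ is not greatest since ρ < ν; σ is not greatest since σ < ω; ξ is not greatest since ξ < τ; α is not greatest since α < χ; ω is not greatest since ω < ε; θ is not greatest since θ < τ; β is not greatest since β < μ; μ is not greatest since μ < χ; ν is not greatest since ν < τ; ε is not greatest since ε < τ; τ is not greatest since τ < χ.
Only χ has nothing above it, so χ is the maximum.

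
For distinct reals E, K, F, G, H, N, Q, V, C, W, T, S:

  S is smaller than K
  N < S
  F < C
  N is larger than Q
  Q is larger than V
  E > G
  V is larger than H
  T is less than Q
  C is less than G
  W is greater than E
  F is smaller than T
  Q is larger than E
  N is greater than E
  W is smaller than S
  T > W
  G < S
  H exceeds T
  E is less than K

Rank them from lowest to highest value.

F < C < G < E < W < T < H < V < Q < N < S < K

Each adjacent pair is fixed by a given relation: F < C; C < G; G < E; E < W; W < T; T < H; H < V; V < Q; Q < N; N < S; S < K. Chaining them end to end gives the full order.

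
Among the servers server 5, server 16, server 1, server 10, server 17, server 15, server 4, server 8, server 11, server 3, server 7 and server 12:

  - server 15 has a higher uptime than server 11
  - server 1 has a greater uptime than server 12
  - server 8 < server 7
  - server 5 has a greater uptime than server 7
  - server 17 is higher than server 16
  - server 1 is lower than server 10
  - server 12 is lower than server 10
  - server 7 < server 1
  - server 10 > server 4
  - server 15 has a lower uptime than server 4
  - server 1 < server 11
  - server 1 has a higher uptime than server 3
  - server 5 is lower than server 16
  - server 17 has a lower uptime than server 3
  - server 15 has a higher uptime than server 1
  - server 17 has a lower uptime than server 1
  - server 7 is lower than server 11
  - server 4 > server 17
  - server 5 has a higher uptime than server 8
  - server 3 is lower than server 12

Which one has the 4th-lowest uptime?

The consecutive relations fix a unique order: server 8 < server 7 < server 5 < server 16 < server 17 < server 3 < server 12 < server 1 < server 11 < server 15 < server 4 < server 10.
Counting 4 from the smallest end gives server 16.

server 16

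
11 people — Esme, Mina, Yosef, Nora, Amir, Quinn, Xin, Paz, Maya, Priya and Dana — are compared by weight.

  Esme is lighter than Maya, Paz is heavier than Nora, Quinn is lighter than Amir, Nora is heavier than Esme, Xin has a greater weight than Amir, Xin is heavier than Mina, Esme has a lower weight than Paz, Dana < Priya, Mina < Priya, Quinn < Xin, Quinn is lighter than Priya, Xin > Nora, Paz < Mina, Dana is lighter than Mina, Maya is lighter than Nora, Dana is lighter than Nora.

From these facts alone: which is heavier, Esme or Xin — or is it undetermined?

Xin

Esme < Nora and Nora < Paz give Esme < Paz.
Then Paz < Mina extends the chain to Mina.
With Mina < Xin: Esme < Nora < Paz < Mina < Xin.
So Xin is heavier.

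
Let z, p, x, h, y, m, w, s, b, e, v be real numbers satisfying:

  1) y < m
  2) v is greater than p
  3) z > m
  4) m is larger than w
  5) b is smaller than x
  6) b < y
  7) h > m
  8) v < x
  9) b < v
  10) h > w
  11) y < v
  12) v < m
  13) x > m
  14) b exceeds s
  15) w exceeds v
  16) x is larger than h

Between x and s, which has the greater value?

s < b and b < y give s < y.
Then y < v extends the chain to v.
With v < w: s < b < y < v < w.
Then w < m extends the chain to m.
With m < h: s < b < y < v < w < m < h.
With h < x: s < b < y < v < w < m < h < x.
So s < x; x is the larger of the two.

x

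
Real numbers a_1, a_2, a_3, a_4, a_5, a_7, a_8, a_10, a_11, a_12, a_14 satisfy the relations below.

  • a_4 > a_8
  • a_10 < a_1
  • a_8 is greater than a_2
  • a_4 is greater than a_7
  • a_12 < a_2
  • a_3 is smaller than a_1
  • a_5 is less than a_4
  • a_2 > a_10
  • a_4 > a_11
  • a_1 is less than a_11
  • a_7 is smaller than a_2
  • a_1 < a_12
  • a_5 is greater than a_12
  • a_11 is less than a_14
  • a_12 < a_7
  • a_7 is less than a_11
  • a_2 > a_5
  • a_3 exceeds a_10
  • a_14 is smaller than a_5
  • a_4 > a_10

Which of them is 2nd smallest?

Piecing the relations together gives one ordering: a_10 < a_3 < a_1 < a_12 < a_7 < a_11 < a_14 < a_5 < a_2 < a_8 < a_4.
Counting 2 from the smallest end gives a_3.

a_3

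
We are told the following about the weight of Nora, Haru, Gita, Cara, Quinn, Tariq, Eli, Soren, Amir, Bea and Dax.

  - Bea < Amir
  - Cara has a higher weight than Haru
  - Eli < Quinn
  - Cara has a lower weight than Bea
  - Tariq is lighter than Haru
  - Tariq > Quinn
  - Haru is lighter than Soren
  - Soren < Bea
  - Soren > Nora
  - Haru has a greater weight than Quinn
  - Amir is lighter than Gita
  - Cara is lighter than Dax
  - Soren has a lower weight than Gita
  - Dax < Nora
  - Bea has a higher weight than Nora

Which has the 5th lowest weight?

Chaining the given pairs: Eli < Quinn < Tariq < Haru < Cara < Dax < Nora < Soren < Bea < Amir < Gita.
The 5th smallest is Cara.

Cara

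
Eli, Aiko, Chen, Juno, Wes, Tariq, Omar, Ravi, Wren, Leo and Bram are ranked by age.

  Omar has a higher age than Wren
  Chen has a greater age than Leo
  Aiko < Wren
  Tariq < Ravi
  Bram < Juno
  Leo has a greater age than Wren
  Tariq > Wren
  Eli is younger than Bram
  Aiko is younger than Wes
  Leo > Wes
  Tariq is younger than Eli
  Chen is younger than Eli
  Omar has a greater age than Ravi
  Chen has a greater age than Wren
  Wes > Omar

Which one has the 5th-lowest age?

Piecing the relations together gives one ordering: Aiko < Wren < Tariq < Ravi < Omar < Wes < Leo < Chen < Eli < Bram < Juno.
Counting 5 from the smallest end gives Omar.

Omar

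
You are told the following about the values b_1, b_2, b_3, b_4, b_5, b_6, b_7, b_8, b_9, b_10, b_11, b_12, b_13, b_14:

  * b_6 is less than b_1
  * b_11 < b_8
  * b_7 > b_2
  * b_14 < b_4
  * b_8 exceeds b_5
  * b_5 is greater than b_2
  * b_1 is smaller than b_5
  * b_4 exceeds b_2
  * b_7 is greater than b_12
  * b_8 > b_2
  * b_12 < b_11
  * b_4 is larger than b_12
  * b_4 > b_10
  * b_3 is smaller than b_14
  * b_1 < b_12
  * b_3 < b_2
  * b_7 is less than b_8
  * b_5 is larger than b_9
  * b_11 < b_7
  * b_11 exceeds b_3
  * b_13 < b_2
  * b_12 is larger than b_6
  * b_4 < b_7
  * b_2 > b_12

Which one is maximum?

Chaining downward from b_8: directly below it, b_2, b_11, b_7, b_5; then b_1, b_13, b_3, b_12, b_9, b_4; then b_6, b_10, b_14.
That covers every other element, and nothing is given above b_8, so b_8 is the maximum.

b_8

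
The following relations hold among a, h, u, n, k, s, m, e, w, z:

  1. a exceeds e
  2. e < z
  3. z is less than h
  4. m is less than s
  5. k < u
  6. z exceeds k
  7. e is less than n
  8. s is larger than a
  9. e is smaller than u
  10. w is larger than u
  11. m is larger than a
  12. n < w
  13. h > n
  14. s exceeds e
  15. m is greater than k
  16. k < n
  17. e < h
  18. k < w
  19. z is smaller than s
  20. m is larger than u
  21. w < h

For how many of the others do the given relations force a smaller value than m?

The elements the relations force below m are e, k, a, u — no chain reaches any other.
That is 4.

4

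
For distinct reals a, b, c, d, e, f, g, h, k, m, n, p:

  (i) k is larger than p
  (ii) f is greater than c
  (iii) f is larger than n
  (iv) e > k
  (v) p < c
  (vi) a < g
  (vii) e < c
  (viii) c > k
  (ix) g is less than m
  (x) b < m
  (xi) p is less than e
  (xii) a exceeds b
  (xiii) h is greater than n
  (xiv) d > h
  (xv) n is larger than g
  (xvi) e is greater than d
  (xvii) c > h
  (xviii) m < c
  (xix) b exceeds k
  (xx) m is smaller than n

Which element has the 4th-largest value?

The consecutive relations fix a unique order: p < k < b < a < g < m < n < h < d < e < c < f.
The 4th largest is d.

d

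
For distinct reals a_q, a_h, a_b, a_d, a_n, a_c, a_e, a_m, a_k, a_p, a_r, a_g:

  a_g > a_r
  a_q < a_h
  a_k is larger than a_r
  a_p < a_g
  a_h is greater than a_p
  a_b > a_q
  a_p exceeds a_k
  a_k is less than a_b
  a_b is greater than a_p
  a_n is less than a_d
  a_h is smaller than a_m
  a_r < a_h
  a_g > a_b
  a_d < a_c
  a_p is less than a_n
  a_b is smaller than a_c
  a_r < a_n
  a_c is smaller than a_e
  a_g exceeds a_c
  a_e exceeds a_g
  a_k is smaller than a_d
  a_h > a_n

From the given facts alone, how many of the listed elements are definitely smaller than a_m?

The elements the relations force below a_m are a_r, a_k, a_q, a_p, a_n, a_h — no chain reaches any other.
That is 6.

6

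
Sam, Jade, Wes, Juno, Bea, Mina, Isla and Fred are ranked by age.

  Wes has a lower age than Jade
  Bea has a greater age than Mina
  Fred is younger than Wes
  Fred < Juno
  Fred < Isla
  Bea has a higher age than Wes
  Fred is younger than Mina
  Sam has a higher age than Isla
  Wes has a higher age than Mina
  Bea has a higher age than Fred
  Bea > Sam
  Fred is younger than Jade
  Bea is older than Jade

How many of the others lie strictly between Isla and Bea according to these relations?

1

Chaining upward from Isla reaches: Sam.
Chaining downward from Bea reaches: Fred, Mina, Wes, Sam, Jade.
Strictly between Isla and Bea are those in both lists: Sam — 1 element.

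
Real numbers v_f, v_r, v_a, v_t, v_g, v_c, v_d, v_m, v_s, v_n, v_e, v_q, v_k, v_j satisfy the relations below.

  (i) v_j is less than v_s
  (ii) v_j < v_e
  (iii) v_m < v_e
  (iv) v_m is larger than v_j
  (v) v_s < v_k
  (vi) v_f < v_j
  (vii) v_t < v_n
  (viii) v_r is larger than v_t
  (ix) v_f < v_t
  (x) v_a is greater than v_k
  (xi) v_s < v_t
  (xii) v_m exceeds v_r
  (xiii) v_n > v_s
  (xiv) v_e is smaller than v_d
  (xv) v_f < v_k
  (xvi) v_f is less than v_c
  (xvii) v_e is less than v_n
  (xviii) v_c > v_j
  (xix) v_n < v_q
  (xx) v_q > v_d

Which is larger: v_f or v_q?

v_f < v_j and v_j < v_s give v_f < v_s.
Then v_s < v_t extends the chain to v_t.
Then v_t < v_r extends the chain to v_r.
With v_r < v_m: v_f < v_j < v_s < v_t < v_r < v_m.
With v_m < v_e: v_f < v_j < v_s < v_t < v_r < v_m < v_e.
With v_e < v_n: v_f < v_j < v_s < v_t < v_r < v_m < v_e < v_n.
Then v_n < v_q extends the chain to v_q.
So v_f < v_q; v_q is the larger of the two.

v_q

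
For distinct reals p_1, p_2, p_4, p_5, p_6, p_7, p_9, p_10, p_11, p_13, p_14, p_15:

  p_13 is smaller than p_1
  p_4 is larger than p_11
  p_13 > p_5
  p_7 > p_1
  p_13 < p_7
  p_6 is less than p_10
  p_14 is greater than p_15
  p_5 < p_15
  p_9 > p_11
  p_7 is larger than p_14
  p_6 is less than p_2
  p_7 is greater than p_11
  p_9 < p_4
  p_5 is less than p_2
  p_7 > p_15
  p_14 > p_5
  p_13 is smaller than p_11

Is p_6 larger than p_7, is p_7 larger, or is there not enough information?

undetermined

Following every chain through p_6: above p_6 we get p_10, p_2.
p_7 is not reached, and no chain runs the other way from p_7 to p_6.
So the given relations leave the order of p_6 and p_7 undetermined.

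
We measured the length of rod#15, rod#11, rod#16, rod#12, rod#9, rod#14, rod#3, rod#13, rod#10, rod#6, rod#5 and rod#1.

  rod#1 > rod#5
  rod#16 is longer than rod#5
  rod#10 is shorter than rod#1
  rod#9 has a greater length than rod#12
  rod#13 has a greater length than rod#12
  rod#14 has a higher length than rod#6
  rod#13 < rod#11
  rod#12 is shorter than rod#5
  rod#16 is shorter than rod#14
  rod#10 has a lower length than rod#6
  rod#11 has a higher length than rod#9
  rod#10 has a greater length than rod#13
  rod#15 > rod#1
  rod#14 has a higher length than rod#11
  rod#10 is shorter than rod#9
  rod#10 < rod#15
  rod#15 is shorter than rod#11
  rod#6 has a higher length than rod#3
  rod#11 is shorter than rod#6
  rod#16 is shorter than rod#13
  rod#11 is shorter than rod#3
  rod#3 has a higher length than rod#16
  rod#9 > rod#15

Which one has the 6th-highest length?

rod#15

Chaining the given pairs: rod#12 < rod#5 < rod#16 < rod#13 < rod#10 < rod#1 < rod#15 < rod#9 < rod#11 < rod#3 < rod#6 < rod#14.
Counting 6 from the largest end gives rod#15.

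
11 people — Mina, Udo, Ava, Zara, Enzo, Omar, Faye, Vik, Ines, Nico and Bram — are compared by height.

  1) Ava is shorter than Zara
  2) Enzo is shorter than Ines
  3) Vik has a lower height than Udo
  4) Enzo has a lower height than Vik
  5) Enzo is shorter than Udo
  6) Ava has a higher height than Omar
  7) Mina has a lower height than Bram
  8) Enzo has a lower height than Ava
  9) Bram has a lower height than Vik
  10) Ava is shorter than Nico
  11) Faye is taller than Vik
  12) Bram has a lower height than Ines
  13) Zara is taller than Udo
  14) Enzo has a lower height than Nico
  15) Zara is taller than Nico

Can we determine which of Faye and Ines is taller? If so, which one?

undetermined

Following every chain through Faye: below Faye we get Enzo, Mina, Bram, Vik.
Ines is not reached, and no chain runs the other way from Ines to Faye.
So the given relations leave the order of Faye and Ines undetermined.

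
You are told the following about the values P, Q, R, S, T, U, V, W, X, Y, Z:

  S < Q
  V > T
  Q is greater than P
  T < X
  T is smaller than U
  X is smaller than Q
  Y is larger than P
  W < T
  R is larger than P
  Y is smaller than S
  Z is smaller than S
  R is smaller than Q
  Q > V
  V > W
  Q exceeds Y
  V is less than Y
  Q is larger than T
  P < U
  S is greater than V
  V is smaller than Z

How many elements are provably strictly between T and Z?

The relations place T below Z. An element lies strictly between them when it is forced above T and also forced below Z.
Above T: {V, Y, X, U, S, Q}. Below Z: {W, V}.
Intersection: {V} — 1.

1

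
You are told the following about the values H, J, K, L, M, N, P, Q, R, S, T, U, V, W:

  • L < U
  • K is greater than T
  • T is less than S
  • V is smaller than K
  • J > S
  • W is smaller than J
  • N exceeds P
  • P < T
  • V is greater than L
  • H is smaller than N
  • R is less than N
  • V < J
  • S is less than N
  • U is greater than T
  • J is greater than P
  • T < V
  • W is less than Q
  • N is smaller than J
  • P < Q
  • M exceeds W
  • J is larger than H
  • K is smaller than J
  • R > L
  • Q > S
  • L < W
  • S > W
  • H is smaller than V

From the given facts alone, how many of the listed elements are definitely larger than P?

8

The elements the relations force above P are T, U, S, N, V, K, Q, J — no chain reaches any other.
That is 8.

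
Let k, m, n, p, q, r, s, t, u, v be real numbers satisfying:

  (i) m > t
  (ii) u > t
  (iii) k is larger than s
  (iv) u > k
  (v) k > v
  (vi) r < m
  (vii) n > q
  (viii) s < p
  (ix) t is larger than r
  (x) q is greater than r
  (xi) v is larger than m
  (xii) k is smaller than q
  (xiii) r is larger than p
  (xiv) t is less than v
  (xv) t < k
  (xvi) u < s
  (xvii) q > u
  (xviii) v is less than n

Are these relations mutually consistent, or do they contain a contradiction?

Chaining the given relations yields s < p < r < t < m < v < k < u, so s < u. But one relation states u < s. These cannot both hold.

inconsistent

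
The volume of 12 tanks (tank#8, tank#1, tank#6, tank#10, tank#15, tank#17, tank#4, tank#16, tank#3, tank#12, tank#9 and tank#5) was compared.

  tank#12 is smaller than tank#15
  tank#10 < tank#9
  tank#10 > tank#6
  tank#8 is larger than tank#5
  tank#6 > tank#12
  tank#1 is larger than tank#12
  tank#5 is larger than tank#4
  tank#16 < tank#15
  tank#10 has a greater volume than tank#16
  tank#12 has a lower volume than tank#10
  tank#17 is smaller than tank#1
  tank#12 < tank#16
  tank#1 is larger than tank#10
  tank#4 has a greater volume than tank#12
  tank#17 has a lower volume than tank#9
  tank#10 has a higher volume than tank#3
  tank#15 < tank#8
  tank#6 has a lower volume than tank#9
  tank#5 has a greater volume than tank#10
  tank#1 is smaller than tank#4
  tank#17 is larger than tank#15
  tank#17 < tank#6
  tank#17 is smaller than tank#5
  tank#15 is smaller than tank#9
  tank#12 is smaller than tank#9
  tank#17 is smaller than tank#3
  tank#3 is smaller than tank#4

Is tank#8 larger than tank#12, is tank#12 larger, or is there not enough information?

Following the relations from tank#12: tank#12 < tank#16 < tank#15 < tank#17 < tank#3 < tank#10 < tank#1 < tank#4 < tank#5 < tank#8.
So tank#8 is larger.

tank#8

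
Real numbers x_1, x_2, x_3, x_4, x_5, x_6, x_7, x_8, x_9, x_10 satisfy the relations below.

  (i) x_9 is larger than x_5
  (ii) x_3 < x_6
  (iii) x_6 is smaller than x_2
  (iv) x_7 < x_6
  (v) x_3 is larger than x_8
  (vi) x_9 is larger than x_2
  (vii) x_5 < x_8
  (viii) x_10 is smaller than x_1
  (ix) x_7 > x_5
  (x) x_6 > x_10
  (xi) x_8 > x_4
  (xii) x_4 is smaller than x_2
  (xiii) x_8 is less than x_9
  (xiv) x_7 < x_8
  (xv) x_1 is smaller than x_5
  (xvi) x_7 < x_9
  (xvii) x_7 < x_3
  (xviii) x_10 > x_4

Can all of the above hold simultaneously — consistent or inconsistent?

The single ordering x_4 < x_10 < x_1 < x_5 < x_7 < x_8 < x_3 < x_6 < x_2 < x_9 satisfies every listed relation, so no contradiction arises.

consistent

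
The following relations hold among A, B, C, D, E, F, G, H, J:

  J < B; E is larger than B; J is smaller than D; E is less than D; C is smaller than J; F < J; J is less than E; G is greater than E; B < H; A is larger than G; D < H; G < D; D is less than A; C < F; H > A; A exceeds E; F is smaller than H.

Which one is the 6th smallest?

G

The consecutive relations fix a unique order: C < F < J < B < E < G < D < A < H.
Counting 6 from the smallest end gives G.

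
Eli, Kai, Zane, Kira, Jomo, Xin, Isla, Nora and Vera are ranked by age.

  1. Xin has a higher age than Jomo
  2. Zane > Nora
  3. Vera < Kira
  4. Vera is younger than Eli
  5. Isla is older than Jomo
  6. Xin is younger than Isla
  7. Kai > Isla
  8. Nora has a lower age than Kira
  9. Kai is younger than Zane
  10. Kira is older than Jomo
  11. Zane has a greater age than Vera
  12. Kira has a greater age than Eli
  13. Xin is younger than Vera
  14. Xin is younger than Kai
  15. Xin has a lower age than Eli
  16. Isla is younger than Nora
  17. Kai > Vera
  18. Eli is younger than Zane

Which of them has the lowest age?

Chaining upward from Jomo: directly above it, Xin, Isla, Kira; then Vera, Kai, Nora, Eli; then Zane.
That covers every other element, and nothing is given below Jomo, so Jomo is the lowest age.

Jomo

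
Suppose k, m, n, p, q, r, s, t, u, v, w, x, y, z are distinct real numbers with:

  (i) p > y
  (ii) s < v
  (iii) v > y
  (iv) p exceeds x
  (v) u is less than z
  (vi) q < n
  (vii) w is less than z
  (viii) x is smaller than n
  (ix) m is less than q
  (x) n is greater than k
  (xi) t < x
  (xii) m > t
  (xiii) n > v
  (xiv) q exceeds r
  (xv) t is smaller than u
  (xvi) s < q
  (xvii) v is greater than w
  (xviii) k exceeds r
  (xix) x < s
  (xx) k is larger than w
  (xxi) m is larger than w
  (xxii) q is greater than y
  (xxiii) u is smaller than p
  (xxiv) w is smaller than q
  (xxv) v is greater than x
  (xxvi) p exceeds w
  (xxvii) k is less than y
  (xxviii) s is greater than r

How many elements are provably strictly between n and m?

1

The relations place m below n. An element lies strictly between them when it is forced above m and also forced below n.
Above m: {q}. Below n: {r, w, t, x, k, y, s, q, v}.
Intersection: {q} — 1.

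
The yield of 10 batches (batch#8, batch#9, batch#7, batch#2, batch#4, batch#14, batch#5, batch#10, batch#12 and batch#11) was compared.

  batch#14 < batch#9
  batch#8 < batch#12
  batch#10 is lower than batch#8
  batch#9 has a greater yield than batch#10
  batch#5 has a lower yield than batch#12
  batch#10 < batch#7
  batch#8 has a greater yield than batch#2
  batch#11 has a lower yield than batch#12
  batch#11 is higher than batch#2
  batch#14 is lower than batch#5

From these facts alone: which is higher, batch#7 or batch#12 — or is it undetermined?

Following every chain through batch#7: below batch#7 we get batch#10.
batch#12 is not reached, and no chain runs the other way from batch#12 to batch#7.
So the given relations leave the order of batch#7 and batch#12 undetermined.

undetermined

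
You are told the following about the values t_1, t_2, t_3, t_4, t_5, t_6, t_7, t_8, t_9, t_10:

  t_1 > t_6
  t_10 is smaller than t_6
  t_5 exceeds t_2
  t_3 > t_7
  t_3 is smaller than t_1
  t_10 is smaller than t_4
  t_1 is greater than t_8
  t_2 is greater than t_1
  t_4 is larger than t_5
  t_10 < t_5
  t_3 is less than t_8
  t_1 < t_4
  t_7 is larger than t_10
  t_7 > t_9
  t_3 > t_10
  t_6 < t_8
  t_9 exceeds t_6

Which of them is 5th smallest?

t_3

The consecutive relations fix a unique order: t_10 < t_6 < t_9 < t_7 < t_3 < t_8 < t_1 < t_2 < t_5 < t_4.
The 5th smallest is t_3.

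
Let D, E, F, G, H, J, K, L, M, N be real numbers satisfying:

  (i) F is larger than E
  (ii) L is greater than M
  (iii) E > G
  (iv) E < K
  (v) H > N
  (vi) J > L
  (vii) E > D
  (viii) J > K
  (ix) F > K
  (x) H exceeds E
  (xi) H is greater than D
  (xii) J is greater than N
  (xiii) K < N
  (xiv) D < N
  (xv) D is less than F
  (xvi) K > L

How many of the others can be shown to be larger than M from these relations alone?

The elements the relations force above M are L, K, N, J, F, H — no chain reaches any other.
That is 6.

6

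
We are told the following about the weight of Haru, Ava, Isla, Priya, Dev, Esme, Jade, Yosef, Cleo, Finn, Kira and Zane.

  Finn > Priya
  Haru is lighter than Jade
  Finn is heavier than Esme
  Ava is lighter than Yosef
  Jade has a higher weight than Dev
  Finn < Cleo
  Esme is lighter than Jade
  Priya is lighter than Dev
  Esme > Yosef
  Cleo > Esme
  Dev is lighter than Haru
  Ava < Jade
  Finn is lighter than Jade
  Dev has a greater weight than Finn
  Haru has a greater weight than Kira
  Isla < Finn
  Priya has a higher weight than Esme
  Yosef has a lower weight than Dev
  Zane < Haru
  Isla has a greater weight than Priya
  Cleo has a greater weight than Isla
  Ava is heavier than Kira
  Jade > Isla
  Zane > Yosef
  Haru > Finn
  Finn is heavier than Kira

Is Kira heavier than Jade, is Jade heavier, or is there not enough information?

Jade

Link the given pairs in sequence: Kira < Ava; Ava < Yosef; Yosef < Esme; Esme < Priya; Priya < Isla; Isla < Finn; Finn < Dev; Dev < Haru; Haru < Jade.
Together: Kira < Ava < Yosef < Esme < Priya < Isla < Finn < Dev < Haru < Jade.
So Jade is heavier.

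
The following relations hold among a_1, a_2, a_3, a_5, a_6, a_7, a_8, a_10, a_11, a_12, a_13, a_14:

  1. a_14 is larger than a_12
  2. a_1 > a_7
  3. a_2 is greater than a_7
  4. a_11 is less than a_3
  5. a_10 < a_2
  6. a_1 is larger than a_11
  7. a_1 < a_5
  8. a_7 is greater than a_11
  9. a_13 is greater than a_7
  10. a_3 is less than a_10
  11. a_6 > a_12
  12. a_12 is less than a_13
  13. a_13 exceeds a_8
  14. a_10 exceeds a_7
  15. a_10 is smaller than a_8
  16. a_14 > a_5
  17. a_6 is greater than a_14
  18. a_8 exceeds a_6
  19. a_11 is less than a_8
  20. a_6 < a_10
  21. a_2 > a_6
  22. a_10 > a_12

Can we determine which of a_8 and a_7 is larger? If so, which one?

The relevant relations are a_7 < a_1; a_1 < a_5; a_5 < a_14; a_14 < a_6; a_6 < a_10; a_10 < a_8.
Together: a_7 < a_1 < a_5 < a_14 < a_6 < a_10 < a_8.
So a_8 is larger.

a_8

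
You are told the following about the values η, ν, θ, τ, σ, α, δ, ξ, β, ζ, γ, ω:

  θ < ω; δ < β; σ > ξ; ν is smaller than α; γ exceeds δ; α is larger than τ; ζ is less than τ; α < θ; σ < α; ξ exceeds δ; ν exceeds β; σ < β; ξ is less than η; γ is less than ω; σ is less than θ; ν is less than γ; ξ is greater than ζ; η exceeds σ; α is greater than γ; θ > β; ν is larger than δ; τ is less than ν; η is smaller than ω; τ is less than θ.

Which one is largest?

ω

ζ is not greatest since ζ < τ; δ is not greatest since δ < ν; τ is not greatest since τ < α; ξ is not greatest since ξ < σ; σ is not greatest since σ < η; β is not greatest since β < θ; ν is not greatest since ν < α; γ is not greatest since γ < ω; α is not greatest since α < θ; η is not greatest since η < ω; θ is not greatest since θ < ω.
Only ω has nothing above it, so ω is the largest.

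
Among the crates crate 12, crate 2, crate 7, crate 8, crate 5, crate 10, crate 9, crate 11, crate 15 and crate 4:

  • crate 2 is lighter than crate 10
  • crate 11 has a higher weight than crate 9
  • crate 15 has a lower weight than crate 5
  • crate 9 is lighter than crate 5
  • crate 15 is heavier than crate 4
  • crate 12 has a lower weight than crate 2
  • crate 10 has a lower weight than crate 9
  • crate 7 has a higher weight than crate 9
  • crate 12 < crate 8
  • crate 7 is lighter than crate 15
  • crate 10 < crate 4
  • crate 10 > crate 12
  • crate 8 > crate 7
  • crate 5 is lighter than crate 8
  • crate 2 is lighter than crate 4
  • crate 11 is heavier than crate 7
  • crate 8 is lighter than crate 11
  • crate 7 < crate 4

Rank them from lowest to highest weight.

crate 12 < crate 2 < crate 10 < crate 9 < crate 7 < crate 4 < crate 15 < crate 5 < crate 8 < crate 11

The consecutive links are each given: crate 12 < crate 2; crate 2 < crate 10; crate 10 < crate 9; crate 9 < crate 7; crate 7 < crate 4; crate 4 < crate 15; crate 15 < crate 5; crate 5 < crate 8; crate 8 < crate 11.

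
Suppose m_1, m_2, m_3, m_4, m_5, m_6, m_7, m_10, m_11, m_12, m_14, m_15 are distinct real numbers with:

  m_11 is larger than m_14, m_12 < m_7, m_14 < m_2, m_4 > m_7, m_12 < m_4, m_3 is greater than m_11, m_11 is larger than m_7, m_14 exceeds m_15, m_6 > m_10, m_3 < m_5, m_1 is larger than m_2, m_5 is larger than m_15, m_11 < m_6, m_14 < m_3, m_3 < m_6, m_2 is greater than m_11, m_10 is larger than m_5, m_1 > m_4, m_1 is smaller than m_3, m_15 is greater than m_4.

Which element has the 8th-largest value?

m_14

The consecutive relations fix a unique order: m_12 < m_7 < m_4 < m_15 < m_14 < m_11 < m_2 < m_1 < m_3 < m_5 < m_10 < m_6.
The 8th largest is m_14.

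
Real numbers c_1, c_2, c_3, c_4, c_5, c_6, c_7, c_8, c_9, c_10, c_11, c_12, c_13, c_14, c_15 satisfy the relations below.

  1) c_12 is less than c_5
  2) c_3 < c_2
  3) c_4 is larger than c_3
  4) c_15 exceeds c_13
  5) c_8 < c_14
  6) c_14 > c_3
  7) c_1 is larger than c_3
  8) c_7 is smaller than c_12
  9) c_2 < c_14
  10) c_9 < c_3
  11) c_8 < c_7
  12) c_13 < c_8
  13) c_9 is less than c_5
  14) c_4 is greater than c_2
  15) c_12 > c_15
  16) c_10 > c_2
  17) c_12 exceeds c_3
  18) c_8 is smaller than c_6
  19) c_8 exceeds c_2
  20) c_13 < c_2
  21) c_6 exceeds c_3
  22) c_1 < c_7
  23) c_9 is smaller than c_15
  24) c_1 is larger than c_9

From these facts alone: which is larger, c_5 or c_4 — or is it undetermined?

Following every chain through c_5: below c_5 we get c_9, c_3, c_13, c_2, c_8, c_1, c_15, c_7, c_12.
c_4 is not reached, and no chain runs the other way from c_4 to c_5.
So the given relations leave the order of c_5 and c_4 undetermined.

undetermined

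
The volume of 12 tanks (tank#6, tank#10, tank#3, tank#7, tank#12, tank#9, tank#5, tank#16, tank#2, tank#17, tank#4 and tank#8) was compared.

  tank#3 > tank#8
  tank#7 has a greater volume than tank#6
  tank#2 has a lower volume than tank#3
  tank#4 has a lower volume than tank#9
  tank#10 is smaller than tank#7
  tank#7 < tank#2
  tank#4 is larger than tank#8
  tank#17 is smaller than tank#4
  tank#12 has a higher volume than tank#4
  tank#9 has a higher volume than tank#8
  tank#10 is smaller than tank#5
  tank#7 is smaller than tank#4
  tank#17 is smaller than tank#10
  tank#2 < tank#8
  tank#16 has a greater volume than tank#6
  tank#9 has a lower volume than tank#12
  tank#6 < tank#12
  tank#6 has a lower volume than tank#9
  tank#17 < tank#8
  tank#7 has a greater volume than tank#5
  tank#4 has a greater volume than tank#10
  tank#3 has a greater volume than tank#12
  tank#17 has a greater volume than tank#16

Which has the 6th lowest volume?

tank#7

Piecing the relations together gives one ordering: tank#6 < tank#16 < tank#17 < tank#10 < tank#5 < tank#7 < tank#2 < tank#8 < tank#4 < tank#9 < tank#12 < tank#3.
Counting 6 from the smallest end gives tank#7.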